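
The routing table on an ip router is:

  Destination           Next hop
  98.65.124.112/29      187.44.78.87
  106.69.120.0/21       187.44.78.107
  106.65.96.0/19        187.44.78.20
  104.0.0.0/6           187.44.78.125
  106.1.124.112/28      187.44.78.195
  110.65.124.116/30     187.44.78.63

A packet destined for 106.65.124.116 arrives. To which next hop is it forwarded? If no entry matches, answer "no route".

Routes whose prefix contains 106.65.124.116:
  104.0.0.0/6 (104.0.0.0 - 107.255.255.255) -> 187.44.78.125
  106.65.96.0/19 (106.65.96.0 - 106.65.127.255) -> 187.44.78.20
More-specific entries that do NOT match:
  110.65.124.116/30 (110.65.124.116 - 110.65.124.119) does not contain 106.65.124.116
  98.65.124.112/29 (98.65.124.112 - 98.65.124.119) does not contain 106.65.124.116
  106.1.124.112/28 (106.1.124.112 - 106.1.124.127) does not contain 106.65.124.116
  106.69.120.0/21 (106.69.120.0 - 106.69.127.255) does not contain 106.65.124.116
Longest matching prefix is /19 -> next hop 187.44.78.20.

187.44.78.20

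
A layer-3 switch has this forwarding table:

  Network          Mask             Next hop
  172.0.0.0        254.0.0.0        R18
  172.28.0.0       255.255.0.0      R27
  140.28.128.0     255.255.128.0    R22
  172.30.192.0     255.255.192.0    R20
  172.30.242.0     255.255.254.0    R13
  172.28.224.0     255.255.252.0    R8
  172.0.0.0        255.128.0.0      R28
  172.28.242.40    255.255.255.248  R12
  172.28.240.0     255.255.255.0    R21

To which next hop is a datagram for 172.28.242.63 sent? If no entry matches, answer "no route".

Routes whose prefix contains 172.28.242.63:
  172.0.0.0/7 (172.0.0.0 - 173.255.255.255) -> R18
  172.0.0.0/9 (172.0.0.0 - 172.127.255.255) -> R28
  172.28.0.0/16 (172.28.0.0 - 172.28.255.255) -> R27
More-specific entries that do NOT match:
  172.28.242.40/29 (172.28.242.40 - 172.28.242.47) does not contain 172.28.242.63
  172.28.240.0/24 (172.28.240.0 - 172.28.240.255) does not contain 172.28.242.63
  172.30.242.0/23 (172.30.242.0 - 172.30.243.255) does not contain 172.28.242.63
  172.28.224.0/22 (172.28.224.0 - 172.28.227.255) does not contain 172.28.242.63
  172.30.192.0/18 (172.30.192.0 - 172.30.255.255) does not contain 172.28.242.63
  140.28.128.0/17 (140.28.128.0 - 140.28.255.255) does not contain 172.28.242.63
Longest matching prefix is /16 -> next hop R27.

R27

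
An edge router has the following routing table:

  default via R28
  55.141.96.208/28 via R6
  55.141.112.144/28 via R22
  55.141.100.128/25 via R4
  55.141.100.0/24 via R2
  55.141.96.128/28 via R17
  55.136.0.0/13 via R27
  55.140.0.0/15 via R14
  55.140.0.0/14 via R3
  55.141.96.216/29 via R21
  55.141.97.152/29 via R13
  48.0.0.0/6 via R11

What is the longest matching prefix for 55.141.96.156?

55.140.0.0/15

Entries matching 55.141.96.156:
  0.0.0.0/0 (default, matches everything)
  55.136.0.0/13 (55.136.0.0 - 55.143.255.255)
  55.140.0.0/14 (55.140.0.0 - 55.143.255.255)
  55.140.0.0/15 (55.140.0.0 - 55.141.255.255)
Most specific is 55.140.0.0/15.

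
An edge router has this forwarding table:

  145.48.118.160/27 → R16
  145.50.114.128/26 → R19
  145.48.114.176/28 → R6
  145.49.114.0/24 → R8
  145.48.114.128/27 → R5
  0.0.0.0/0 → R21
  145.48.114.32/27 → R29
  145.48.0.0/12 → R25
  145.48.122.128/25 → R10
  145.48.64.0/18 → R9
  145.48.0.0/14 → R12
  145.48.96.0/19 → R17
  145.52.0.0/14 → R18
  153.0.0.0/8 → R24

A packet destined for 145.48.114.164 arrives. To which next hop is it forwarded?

Routes whose prefix contains 145.48.114.164:
  0.0.0.0/0 (default, matches everything) -> R21
  145.48.0.0/12 (145.48.0.0 - 145.63.255.255) -> R25
  145.48.0.0/14 (145.48.0.0 - 145.51.255.255) -> R12
  145.48.64.0/18 (145.48.64.0 - 145.48.127.255) -> R9
  145.48.96.0/19 (145.48.96.0 - 145.48.127.255) -> R17
More-specific entries that do NOT match:
  145.48.114.176/28 (145.48.114.176 - 145.48.114.191) does not contain 145.48.114.164
  145.48.118.160/27 (145.48.118.160 - 145.48.118.191) does not contain 145.48.114.164
  145.48.114.128/27 (145.48.114.128 - 145.48.114.159) does not contain 145.48.114.164
  145.48.114.32/27 (145.48.114.32 - 145.48.114.63) does not contain 145.48.114.164
  145.50.114.128/26 (145.50.114.128 - 145.50.114.191) does not contain 145.48.114.164
  145.48.122.128/25 (145.48.122.128 - 145.48.122.255) does not contain 145.48.114.164
  145.49.114.0/24 (145.49.114.0 - 145.49.114.255) does not contain 145.48.114.164
Longest matching prefix is /19 -> next hop R17.

R17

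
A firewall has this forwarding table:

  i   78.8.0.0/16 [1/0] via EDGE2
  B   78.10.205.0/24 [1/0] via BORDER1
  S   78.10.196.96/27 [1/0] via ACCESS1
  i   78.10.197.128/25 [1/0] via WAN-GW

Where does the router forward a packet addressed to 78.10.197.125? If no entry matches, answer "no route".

no route

No entry's prefix contains 78.10.197.125; there is no default route.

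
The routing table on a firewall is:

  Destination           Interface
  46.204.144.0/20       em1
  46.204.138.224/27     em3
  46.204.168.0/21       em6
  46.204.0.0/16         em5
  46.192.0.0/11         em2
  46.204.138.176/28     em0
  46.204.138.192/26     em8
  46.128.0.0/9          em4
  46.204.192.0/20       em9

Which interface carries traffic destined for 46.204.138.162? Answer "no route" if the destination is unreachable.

Routes whose prefix contains 46.204.138.162:
  46.128.0.0/9 (46.128.0.0 - 46.255.255.255) -> em4
  46.192.0.0/11 (46.192.0.0 - 46.223.255.255) -> em2
  46.204.0.0/16 (46.204.0.0 - 46.204.255.255) -> em5
More-specific entries that do NOT match:
  46.204.138.176/28 (46.204.138.176 - 46.204.138.191) does not contain 46.204.138.162
  46.204.138.224/27 (46.204.138.224 - 46.204.138.255) does not contain 46.204.138.162
  46.204.138.192/26 (46.204.138.192 - 46.204.138.255) does not contain 46.204.138.162
  46.204.168.0/21 (46.204.168.0 - 46.204.175.255) does not contain 46.204.138.162
  46.204.144.0/20 (46.204.144.0 - 46.204.159.255) does not contain 46.204.138.162
  46.204.192.0/20 (46.204.192.0 - 46.204.207.255) does not contain 46.204.138.162
Longest matching prefix is /16 -> interface em5.

em5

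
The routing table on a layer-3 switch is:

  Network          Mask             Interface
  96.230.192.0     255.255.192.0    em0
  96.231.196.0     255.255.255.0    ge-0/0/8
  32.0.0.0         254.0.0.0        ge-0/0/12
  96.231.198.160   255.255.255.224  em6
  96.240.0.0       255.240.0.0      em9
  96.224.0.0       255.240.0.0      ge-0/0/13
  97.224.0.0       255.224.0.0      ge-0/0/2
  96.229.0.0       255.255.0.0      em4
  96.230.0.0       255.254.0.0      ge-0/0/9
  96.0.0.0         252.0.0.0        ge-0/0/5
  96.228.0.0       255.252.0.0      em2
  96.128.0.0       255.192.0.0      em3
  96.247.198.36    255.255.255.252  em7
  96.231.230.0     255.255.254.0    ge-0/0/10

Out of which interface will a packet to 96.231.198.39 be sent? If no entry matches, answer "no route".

ge-0/0/9

Routes whose prefix contains 96.231.198.39:
  96.0.0.0/6 (96.0.0.0 - 99.255.255.255) -> ge-0/0/5
  96.224.0.0/12 (96.224.0.0 - 96.239.255.255) -> ge-0/0/13
  96.228.0.0/14 (96.228.0.0 - 96.231.255.255) -> em2
  96.230.0.0/15 (96.230.0.0 - 96.231.255.255) -> ge-0/0/9
More-specific entries that do NOT match:
  96.247.198.36/30 (96.247.198.36 - 96.247.198.39) does not contain 96.231.198.39
  96.231.198.160/27 (96.231.198.160 - 96.231.198.191) does not contain 96.231.198.39
  96.231.196.0/24 (96.231.196.0 - 96.231.196.255) does not contain 96.231.198.39
  96.231.230.0/23 (96.231.230.0 - 96.231.231.255) does not contain 96.231.198.39
  96.230.192.0/18 (96.230.192.0 - 96.230.255.255) does not contain 96.231.198.39
  96.229.0.0/16 (96.229.0.0 - 96.229.255.255) does not contain 96.231.198.39
Longest matching prefix is /15 -> interface ge-0/0/9.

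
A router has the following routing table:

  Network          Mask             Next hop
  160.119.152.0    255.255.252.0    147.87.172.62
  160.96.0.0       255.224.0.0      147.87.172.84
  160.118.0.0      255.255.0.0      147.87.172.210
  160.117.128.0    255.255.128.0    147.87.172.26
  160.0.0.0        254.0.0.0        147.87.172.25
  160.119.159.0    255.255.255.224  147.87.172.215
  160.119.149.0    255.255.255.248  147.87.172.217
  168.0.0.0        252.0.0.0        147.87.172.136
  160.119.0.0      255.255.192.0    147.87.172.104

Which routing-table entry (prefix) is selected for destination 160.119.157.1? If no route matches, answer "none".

Entries matching 160.119.157.1:
  160.0.0.0/7 (160.0.0.0 - 161.255.255.255)
  160.96.0.0/11 (160.96.0.0 - 160.127.255.255)
Most specific is 160.96.0.0/11.

160.96.0.0/11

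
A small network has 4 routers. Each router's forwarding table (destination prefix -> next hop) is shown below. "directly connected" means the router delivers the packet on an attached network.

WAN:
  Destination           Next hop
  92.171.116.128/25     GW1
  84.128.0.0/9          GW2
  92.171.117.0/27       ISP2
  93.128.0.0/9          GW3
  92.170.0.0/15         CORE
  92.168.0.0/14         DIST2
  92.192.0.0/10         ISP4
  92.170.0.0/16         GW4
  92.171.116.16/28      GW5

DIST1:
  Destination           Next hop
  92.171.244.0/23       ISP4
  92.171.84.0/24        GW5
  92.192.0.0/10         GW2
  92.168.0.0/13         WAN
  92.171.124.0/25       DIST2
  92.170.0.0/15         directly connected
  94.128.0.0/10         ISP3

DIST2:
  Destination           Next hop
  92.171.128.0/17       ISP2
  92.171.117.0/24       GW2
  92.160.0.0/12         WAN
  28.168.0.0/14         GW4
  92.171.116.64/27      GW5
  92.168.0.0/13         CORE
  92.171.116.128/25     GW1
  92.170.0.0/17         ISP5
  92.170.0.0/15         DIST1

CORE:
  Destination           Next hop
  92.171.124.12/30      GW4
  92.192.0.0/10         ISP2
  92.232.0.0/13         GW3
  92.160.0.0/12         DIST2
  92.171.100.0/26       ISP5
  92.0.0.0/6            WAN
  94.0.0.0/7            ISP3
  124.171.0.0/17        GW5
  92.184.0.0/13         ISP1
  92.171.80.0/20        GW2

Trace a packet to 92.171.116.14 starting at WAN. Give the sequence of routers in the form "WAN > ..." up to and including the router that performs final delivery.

WAN > CORE > DIST2 > DIST1

At WAN: longest match for 92.171.116.14 is 92.170.0.0/15 -> CORE
At CORE: longest match for 92.171.116.14 is 92.160.0.0/12 -> DIST2
At DIST2: longest match for 92.171.116.14 is 92.170.0.0/15 -> DIST1
At DIST1: longest match for 92.171.116.14 is 92.170.0.0/15 -> directly connected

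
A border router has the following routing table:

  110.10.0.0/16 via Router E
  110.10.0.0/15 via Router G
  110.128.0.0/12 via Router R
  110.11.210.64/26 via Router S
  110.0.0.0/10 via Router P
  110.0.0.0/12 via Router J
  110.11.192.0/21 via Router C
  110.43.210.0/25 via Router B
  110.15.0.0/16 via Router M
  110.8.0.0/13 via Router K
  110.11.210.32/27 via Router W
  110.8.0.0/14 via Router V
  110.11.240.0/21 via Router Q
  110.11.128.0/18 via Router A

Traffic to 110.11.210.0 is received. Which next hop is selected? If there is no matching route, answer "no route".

Routes whose prefix contains 110.11.210.0:
  110.0.0.0/10 (110.0.0.0 - 110.63.255.255) -> Router P
  110.0.0.0/12 (110.0.0.0 - 110.15.255.255) -> Router J
  110.8.0.0/13 (110.8.0.0 - 110.15.255.255) -> Router K
  110.8.0.0/14 (110.8.0.0 - 110.11.255.255) -> Router V
  110.10.0.0/15 (110.10.0.0 - 110.11.255.255) -> Router G
More-specific entries that do NOT match:
  110.11.210.32/27 (110.11.210.32 - 110.11.210.63) does not contain 110.11.210.0
  110.11.210.64/26 (110.11.210.64 - 110.11.210.127) does not contain 110.11.210.0
  110.43.210.0/25 (110.43.210.0 - 110.43.210.127) does not contain 110.11.210.0
  110.11.192.0/21 (110.11.192.0 - 110.11.199.255) does not contain 110.11.210.0
  110.11.240.0/21 (110.11.240.0 - 110.11.247.255) does not contain 110.11.210.0
  110.11.128.0/18 (110.11.128.0 - 110.11.191.255) does not contain 110.11.210.0
  110.10.0.0/16 (110.10.0.0 - 110.10.255.255) does not contain 110.11.210.0
  110.15.0.0/16 (110.15.0.0 - 110.15.255.255) does not contain 110.11.210.0
Longest matching prefix is /15 -> next hop Router G.

Router G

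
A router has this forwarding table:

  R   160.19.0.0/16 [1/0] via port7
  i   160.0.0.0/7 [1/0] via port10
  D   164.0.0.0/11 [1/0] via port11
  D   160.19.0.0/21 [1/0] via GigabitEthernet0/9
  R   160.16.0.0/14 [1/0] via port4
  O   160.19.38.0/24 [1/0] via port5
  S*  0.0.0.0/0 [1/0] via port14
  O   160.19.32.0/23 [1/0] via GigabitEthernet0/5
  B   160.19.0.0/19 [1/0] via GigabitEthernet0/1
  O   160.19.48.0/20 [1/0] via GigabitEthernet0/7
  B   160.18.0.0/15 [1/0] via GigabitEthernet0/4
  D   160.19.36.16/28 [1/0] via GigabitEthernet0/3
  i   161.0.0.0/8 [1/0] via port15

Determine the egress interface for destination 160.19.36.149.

port7

Routes whose prefix contains 160.19.36.149:
  0.0.0.0/0 (default, matches everything) -> port14
  160.0.0.0/7 (160.0.0.0 - 161.255.255.255) -> port10
  160.16.0.0/14 (160.16.0.0 - 160.19.255.255) -> port4
  160.18.0.0/15 (160.18.0.0 - 160.19.255.255) -> GigabitEthernet0/4
  160.19.0.0/16 (160.19.0.0 - 160.19.255.255) -> port7
More-specific entries that do NOT match:
  160.19.36.16/28 (160.19.36.16 - 160.19.36.31) does not contain 160.19.36.149
  160.19.38.0/24 (160.19.38.0 - 160.19.38.255) does not contain 160.19.36.149
  160.19.32.0/23 (160.19.32.0 - 160.19.33.255) does not contain 160.19.36.149
  160.19.0.0/21 (160.19.0.0 - 160.19.7.255) does not contain 160.19.36.149
  160.19.48.0/20 (160.19.48.0 - 160.19.63.255) does not contain 160.19.36.149
  160.19.0.0/19 (160.19.0.0 - 160.19.31.255) does not contain 160.19.36.149
Longest matching prefix is /16 -> interface port7.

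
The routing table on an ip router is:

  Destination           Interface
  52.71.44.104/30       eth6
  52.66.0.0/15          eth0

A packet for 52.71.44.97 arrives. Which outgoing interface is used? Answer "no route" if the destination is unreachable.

no route

No entry's prefix contains 52.71.44.97; there is no default route.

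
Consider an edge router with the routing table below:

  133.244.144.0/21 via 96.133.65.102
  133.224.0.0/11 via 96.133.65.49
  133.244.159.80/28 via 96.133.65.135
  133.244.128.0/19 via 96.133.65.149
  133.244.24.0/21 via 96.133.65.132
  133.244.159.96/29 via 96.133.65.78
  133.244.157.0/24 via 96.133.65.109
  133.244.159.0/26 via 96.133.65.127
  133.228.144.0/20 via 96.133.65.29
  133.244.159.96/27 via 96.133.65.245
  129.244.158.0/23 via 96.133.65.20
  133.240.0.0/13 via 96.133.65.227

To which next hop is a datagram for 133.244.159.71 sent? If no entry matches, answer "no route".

96.133.65.149

Routes whose prefix contains 133.244.159.71:
  133.224.0.0/11 (133.224.0.0 - 133.255.255.255) -> 96.133.65.49
  133.240.0.0/13 (133.240.0.0 - 133.247.255.255) -> 96.133.65.227
  133.244.128.0/19 (133.244.128.0 - 133.244.159.255) -> 96.133.65.149
More-specific entries that do NOT match:
  133.244.159.96/29 (133.244.159.96 - 133.244.159.103) does not contain 133.244.159.71
  133.244.159.80/28 (133.244.159.80 - 133.244.159.95) does not contain 133.244.159.71
  133.244.159.96/27 (133.244.159.96 - 133.244.159.127) does not contain 133.244.159.71
  133.244.159.0/26 (133.244.159.0 - 133.244.159.63) does not contain 133.244.159.71
  133.244.157.0/24 (133.244.157.0 - 133.244.157.255) does not contain 133.244.159.71
  129.244.158.0/23 (129.244.158.0 - 129.244.159.255) does not contain 133.244.159.71
  133.244.144.0/21 (133.244.144.0 - 133.244.151.255) does not contain 133.244.159.71
  133.244.24.0/21 (133.244.24.0 - 133.244.31.255) does not contain 133.244.159.71
  133.228.144.0/20 (133.228.144.0 - 133.228.159.255) does not contain 133.244.159.71
Longest matching prefix is /19 -> next hop 96.133.65.149.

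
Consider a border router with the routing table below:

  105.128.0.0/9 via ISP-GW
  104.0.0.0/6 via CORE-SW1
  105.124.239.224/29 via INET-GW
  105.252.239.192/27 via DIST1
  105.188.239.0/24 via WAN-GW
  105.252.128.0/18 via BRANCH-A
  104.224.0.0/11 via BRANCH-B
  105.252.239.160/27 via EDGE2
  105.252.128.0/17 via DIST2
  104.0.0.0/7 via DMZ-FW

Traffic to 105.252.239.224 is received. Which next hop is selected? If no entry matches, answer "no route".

Routes whose prefix contains 105.252.239.224:
  104.0.0.0/6 (104.0.0.0 - 107.255.255.255) -> CORE-SW1
  104.0.0.0/7 (104.0.0.0 - 105.255.255.255) -> DMZ-FW
  105.128.0.0/9 (105.128.0.0 - 105.255.255.255) -> ISP-GW
  105.252.128.0/17 (105.252.128.0 - 105.252.255.255) -> DIST2
More-specific entries that do NOT match:
  105.124.239.224/29 (105.124.239.224 - 105.124.239.231) does not contain 105.252.239.224
  105.252.239.192/27 (105.252.239.192 - 105.252.239.223) does not contain 105.252.239.224
  105.252.239.160/27 (105.252.239.160 - 105.252.239.191) does not contain 105.252.239.224
  105.188.239.0/24 (105.188.239.0 - 105.188.239.255) does not contain 105.252.239.224
  105.252.128.0/18 (105.252.128.0 - 105.252.191.255) does not contain 105.252.239.224
Longest matching prefix is /17 -> next hop DIST2.

DIST2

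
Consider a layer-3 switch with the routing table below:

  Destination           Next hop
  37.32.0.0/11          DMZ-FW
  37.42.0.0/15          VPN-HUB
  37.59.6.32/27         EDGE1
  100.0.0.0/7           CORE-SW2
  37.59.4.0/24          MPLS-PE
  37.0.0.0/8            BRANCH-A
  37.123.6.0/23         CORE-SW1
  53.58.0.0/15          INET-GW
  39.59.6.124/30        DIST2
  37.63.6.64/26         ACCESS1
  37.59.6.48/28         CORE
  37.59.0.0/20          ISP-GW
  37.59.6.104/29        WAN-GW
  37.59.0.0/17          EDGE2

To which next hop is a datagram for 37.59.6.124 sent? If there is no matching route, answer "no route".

ISP-GW

Routes whose prefix contains 37.59.6.124:
  37.0.0.0/8 (37.0.0.0 - 37.255.255.255) -> BRANCH-A
  37.32.0.0/11 (37.32.0.0 - 37.63.255.255) -> DMZ-FW
  37.59.0.0/17 (37.59.0.0 - 37.59.127.255) -> EDGE2
  37.59.0.0/20 (37.59.0.0 - 37.59.15.255) -> ISP-GW
More-specific entries that do NOT match:
  39.59.6.124/30 (39.59.6.124 - 39.59.6.127) does not contain 37.59.6.124
  37.59.6.104/29 (37.59.6.104 - 37.59.6.111) does not contain 37.59.6.124
  37.59.6.48/28 (37.59.6.48 - 37.59.6.63) does not contain 37.59.6.124
  37.59.6.32/27 (37.59.6.32 - 37.59.6.63) does not contain 37.59.6.124
  37.63.6.64/26 (37.63.6.64 - 37.63.6.127) does not contain 37.59.6.124
  37.59.4.0/24 (37.59.4.0 - 37.59.4.255) does not contain 37.59.6.124
  37.123.6.0/23 (37.123.6.0 - 37.123.7.255) does not contain 37.59.6.124
Longest matching prefix is /20 -> next hop ISP-GW.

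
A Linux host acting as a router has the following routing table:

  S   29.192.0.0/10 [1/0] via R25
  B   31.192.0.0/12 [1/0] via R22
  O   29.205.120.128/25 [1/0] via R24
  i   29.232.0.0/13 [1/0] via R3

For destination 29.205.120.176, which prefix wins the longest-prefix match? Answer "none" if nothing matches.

Entries matching 29.205.120.176:
  29.192.0.0/10 (29.192.0.0 - 29.255.255.255)
  29.205.120.128/25 (29.205.120.128 - 29.205.120.255)
Most specific is 29.205.120.128/25.

29.205.120.128/25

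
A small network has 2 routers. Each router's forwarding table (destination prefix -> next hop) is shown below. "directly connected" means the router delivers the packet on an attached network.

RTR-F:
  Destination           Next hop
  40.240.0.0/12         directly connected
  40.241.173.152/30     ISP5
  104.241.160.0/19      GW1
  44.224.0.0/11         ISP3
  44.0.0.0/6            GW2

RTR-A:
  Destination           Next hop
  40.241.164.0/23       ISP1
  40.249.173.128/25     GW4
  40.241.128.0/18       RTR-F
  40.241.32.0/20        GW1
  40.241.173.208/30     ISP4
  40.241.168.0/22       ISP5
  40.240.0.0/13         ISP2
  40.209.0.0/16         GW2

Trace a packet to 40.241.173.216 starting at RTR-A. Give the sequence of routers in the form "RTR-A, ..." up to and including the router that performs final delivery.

RTR-A, RTR-F

At RTR-A: longest match for 40.241.173.216 is 40.241.128.0/18 -> RTR-F
At RTR-F: longest match for 40.241.173.216 is 40.240.0.0/12 -> directly connected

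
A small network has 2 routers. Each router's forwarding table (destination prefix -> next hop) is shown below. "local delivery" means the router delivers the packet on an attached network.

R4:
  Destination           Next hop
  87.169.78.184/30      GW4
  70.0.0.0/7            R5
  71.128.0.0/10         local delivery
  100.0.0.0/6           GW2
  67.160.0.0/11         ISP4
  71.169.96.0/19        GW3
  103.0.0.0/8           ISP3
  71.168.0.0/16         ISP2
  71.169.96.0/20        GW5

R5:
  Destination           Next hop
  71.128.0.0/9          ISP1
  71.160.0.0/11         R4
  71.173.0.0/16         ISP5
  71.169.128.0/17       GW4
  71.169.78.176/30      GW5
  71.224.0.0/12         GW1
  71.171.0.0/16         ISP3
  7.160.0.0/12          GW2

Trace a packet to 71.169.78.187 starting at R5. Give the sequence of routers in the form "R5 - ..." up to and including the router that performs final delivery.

R5 - R4

At R5: longest match for 71.169.78.187 is 71.160.0.0/11 -> R4
At R4: longest match for 71.169.78.187 is 71.128.0.0/10 -> local delivery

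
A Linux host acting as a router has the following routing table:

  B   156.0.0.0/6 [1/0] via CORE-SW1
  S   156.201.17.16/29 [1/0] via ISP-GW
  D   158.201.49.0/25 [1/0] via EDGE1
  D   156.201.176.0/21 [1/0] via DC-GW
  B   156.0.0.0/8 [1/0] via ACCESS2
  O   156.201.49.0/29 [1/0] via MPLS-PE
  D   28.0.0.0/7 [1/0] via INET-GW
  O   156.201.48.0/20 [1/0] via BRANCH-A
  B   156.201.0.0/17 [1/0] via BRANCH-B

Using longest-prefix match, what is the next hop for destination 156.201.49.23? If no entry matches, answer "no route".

Routes whose prefix contains 156.201.49.23:
  156.0.0.0/6 (156.0.0.0 - 159.255.255.255) -> CORE-SW1
  156.0.0.0/8 (156.0.0.0 - 156.255.255.255) -> ACCESS2
  156.201.0.0/17 (156.201.0.0 - 156.201.127.255) -> BRANCH-B
  156.201.48.0/20 (156.201.48.0 - 156.201.63.255) -> BRANCH-A
More-specific entries that do NOT match:
  156.201.17.16/29 (156.201.17.16 - 156.201.17.23) does not contain 156.201.49.23
  156.201.49.0/29 (156.201.49.0 - 156.201.49.7) does not contain 156.201.49.23
  158.201.49.0/25 (158.201.49.0 - 158.201.49.127) does not contain 156.201.49.23
  156.201.176.0/21 (156.201.176.0 - 156.201.183.255) does not contain 156.201.49.23
Longest matching prefix is /20 -> next hop BRANCH-A.

BRANCH-A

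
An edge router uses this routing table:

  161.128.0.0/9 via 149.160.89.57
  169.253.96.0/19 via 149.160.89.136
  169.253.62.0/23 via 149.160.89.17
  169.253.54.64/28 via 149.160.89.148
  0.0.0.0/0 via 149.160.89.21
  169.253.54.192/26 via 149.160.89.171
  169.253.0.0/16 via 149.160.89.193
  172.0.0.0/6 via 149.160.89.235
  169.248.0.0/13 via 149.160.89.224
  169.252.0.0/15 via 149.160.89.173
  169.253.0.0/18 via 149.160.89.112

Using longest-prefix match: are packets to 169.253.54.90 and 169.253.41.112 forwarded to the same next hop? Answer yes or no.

169.253.54.90: longest match 169.253.0.0/18 -> 149.160.89.112
169.253.41.112: longest match 169.253.0.0/18 -> 149.160.89.112

yes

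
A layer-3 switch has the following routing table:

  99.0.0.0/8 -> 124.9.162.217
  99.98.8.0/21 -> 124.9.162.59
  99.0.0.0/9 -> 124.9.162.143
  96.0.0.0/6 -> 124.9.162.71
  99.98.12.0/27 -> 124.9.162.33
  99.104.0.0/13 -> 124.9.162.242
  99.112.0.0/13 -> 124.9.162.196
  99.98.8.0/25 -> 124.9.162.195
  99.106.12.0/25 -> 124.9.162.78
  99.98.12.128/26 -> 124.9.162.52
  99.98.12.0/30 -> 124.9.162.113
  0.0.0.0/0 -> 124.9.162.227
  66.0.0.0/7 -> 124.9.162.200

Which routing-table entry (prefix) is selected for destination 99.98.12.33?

99.98.8.0/21

Entries matching 99.98.12.33:
  0.0.0.0/0 (default, matches everything)
  96.0.0.0/6 (96.0.0.0 - 99.255.255.255)
  99.0.0.0/8 (99.0.0.0 - 99.255.255.255)
  99.0.0.0/9 (99.0.0.0 - 99.127.255.255)
  99.98.8.0/21 (99.98.8.0 - 99.98.15.255)
Most specific is 99.98.8.0/21.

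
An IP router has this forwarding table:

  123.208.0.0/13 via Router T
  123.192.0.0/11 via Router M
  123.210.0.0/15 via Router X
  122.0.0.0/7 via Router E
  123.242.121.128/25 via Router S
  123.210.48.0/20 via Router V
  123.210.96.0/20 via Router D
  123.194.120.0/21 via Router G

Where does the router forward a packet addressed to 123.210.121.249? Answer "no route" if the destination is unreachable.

Routes whose prefix contains 123.210.121.249:
  122.0.0.0/7 (122.0.0.0 - 123.255.255.255) -> Router E
  123.192.0.0/11 (123.192.0.0 - 123.223.255.255) -> Router M
  123.208.0.0/13 (123.208.0.0 - 123.215.255.255) -> Router T
  123.210.0.0/15 (123.210.0.0 - 123.211.255.255) -> Router X
More-specific entries that do NOT match:
  123.242.121.128/25 (123.242.121.128 - 123.242.121.255) does not contain 123.210.121.249
  123.194.120.0/21 (123.194.120.0 - 123.194.127.255) does not contain 123.210.121.249
  123.210.48.0/20 (123.210.48.0 - 123.210.63.255) does not contain 123.210.121.249
  123.210.96.0/20 (123.210.96.0 - 123.210.111.255) does not contain 123.210.121.249
Longest matching prefix is /15 -> next hop Router X.

Router X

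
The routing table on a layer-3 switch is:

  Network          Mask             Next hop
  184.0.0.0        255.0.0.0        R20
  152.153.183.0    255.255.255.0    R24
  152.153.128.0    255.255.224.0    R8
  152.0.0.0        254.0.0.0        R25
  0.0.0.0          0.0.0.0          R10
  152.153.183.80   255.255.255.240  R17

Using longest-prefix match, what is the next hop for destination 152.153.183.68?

Routes whose prefix contains 152.153.183.68:
  0.0.0.0/0 (default, matches everything) -> R10
  152.0.0.0/7 (152.0.0.0 - 153.255.255.255) -> R25
  152.153.183.0/24 (152.153.183.0 - 152.153.183.255) -> R24
More-specific entries that do NOT match:
  152.153.183.80/28 (152.153.183.80 - 152.153.183.95) does not contain 152.153.183.68
Longest matching prefix is /24 -> next hop R24.

R24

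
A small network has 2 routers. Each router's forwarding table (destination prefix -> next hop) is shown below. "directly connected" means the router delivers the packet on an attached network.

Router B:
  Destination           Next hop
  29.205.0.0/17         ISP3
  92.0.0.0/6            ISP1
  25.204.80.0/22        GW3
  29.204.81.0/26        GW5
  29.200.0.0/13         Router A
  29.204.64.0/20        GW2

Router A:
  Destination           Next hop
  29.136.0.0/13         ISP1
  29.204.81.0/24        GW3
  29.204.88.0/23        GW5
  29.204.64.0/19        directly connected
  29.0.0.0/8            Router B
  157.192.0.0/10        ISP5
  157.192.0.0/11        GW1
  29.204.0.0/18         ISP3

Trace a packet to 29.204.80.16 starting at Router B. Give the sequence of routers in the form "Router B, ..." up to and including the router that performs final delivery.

Router B, Router A

At Router B: longest match for 29.204.80.16 is 29.200.0.0/13 -> Router A
At Router A: longest match for 29.204.80.16 is 29.204.64.0/19 -> directly connected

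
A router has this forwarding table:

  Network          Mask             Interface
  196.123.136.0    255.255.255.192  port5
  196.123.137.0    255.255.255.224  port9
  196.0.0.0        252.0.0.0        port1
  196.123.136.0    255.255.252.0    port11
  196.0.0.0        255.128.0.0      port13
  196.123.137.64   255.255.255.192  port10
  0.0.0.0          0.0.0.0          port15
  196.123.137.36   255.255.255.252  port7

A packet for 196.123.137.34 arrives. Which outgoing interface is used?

port11

Routes whose prefix contains 196.123.137.34:
  0.0.0.0/0 (default, matches everything) -> port15
  196.0.0.0/6 (196.0.0.0 - 199.255.255.255) -> port1
  196.0.0.0/9 (196.0.0.0 - 196.127.255.255) -> port13
  196.123.136.0/22 (196.123.136.0 - 196.123.139.255) -> port11
More-specific entries that do NOT match:
  196.123.137.36/30 (196.123.137.36 - 196.123.137.39) does not contain 196.123.137.34
  196.123.137.0/27 (196.123.137.0 - 196.123.137.31) does not contain 196.123.137.34
  196.123.136.0/26 (196.123.136.0 - 196.123.136.63) does not contain 196.123.137.34
  196.123.137.64/26 (196.123.137.64 - 196.123.137.127) does not contain 196.123.137.34
Longest matching prefix is /22 -> interface port11.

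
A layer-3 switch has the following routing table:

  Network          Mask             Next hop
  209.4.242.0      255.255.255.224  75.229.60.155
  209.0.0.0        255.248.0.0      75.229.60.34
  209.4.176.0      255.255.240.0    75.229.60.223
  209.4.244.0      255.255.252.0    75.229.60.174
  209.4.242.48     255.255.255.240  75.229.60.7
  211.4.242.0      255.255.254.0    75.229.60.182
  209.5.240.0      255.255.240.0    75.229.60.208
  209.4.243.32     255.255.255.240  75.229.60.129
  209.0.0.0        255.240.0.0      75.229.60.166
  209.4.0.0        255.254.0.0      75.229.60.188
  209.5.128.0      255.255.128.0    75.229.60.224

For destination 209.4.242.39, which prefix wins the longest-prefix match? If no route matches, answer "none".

Entries matching 209.4.242.39:
  209.0.0.0/12 (209.0.0.0 - 209.15.255.255)
  209.0.0.0/13 (209.0.0.0 - 209.7.255.255)
  209.4.0.0/15 (209.4.0.0 - 209.5.255.255)
Most specific is 209.4.0.0/15.

209.4.0.0/15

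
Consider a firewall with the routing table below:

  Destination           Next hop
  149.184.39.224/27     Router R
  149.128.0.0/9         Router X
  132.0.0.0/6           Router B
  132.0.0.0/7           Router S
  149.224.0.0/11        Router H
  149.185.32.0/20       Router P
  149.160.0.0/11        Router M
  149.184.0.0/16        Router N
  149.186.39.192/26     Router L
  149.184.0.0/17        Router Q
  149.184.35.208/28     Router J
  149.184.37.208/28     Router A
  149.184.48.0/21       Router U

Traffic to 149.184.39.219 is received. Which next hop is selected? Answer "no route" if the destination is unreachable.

Routes whose prefix contains 149.184.39.219:
  149.128.0.0/9 (149.128.0.0 - 149.255.255.255) -> Router X
  149.160.0.0/11 (149.160.0.0 - 149.191.255.255) -> Router M
  149.184.0.0/16 (149.184.0.0 - 149.184.255.255) -> Router N
  149.184.0.0/17 (149.184.0.0 - 149.184.127.255) -> Router Q
More-specific entries that do NOT match:
  149.184.35.208/28 (149.184.35.208 - 149.184.35.223) does not contain 149.184.39.219
  149.184.37.208/28 (149.184.37.208 - 149.184.37.223) does not contain 149.184.39.219
  149.184.39.224/27 (149.184.39.224 - 149.184.39.255) does not contain 149.184.39.219
  149.186.39.192/26 (149.186.39.192 - 149.186.39.255) does not contain 149.184.39.219
  149.184.48.0/21 (149.184.48.0 - 149.184.55.255) does not contain 149.184.39.219
  149.185.32.0/20 (149.185.32.0 - 149.185.47.255) does not contain 149.184.39.219
Longest matching prefix is /17 -> next hop Router Q.

Router Q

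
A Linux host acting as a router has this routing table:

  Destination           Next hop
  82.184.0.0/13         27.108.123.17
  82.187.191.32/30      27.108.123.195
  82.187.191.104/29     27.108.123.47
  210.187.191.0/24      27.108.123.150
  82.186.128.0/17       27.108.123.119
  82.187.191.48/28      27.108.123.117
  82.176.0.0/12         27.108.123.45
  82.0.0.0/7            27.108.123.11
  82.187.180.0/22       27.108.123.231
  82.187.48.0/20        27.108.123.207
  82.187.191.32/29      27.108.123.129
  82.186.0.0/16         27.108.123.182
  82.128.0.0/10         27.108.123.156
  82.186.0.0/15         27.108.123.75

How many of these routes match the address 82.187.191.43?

5

Prefixes containing 82.187.191.43:
  82.0.0.0/7 (82.0.0.0 - 83.255.255.255)
  82.128.0.0/10 (82.128.0.0 - 82.191.255.255)
  82.176.0.0/12 (82.176.0.0 - 82.191.255.255)
  82.184.0.0/13 (82.184.0.0 - 82.191.255.255)
  82.186.0.0/15 (82.186.0.0 - 82.187.255.255)
Total matching entries: 5.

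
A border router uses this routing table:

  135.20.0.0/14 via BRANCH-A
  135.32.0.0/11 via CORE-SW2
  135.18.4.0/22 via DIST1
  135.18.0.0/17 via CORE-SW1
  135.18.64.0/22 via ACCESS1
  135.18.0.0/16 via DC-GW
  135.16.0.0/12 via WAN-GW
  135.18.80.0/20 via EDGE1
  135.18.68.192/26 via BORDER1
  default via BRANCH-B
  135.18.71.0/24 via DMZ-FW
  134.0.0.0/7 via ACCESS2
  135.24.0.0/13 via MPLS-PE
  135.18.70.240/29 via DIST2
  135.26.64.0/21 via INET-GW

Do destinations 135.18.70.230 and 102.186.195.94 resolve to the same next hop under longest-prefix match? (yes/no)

no

135.18.70.230: longest match 135.18.0.0/17 -> CORE-SW1
102.186.195.94: longest match 0.0.0.0/0 -> BRANCH-B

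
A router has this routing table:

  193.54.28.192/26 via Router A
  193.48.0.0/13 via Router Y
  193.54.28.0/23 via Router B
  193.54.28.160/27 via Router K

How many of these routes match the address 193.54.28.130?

Prefixes containing 193.54.28.130:
  193.48.0.0/13 (193.48.0.0 - 193.55.255.255)
  193.54.28.0/23 (193.54.28.0 - 193.54.29.255)
Total matching entries: 2.

2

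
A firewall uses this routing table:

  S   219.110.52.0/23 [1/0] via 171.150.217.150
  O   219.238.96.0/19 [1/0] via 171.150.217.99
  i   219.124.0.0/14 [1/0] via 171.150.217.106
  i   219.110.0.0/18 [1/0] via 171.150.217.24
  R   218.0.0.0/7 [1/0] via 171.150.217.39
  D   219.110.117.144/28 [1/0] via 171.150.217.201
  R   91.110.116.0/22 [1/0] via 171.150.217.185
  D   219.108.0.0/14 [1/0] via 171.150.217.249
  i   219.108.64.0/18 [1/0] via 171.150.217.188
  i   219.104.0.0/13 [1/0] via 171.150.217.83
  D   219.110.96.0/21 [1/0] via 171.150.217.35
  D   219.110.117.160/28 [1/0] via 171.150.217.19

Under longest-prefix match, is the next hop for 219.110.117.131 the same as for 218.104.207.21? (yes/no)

219.110.117.131: longest match 219.108.0.0/14 -> 171.150.217.249
218.104.207.21: longest match 218.0.0.0/7 -> 171.150.217.39

no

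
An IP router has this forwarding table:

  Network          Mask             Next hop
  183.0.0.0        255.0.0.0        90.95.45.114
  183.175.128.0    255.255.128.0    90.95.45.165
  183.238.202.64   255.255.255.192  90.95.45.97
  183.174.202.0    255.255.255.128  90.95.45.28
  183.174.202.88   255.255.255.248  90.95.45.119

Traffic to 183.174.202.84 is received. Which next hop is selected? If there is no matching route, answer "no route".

Routes whose prefix contains 183.174.202.84:
  183.0.0.0/8 (183.0.0.0 - 183.255.255.255) -> 90.95.45.114
  183.174.202.0/25 (183.174.202.0 - 183.174.202.127) -> 90.95.45.28
More-specific entries that do NOT match:
  183.174.202.88/29 (183.174.202.88 - 183.174.202.95) does not contain 183.174.202.84
  183.238.202.64/26 (183.238.202.64 - 183.238.202.127) does not contain 183.174.202.84
Longest matching prefix is /25 -> next hop 90.95.45.28.

90.95.45.28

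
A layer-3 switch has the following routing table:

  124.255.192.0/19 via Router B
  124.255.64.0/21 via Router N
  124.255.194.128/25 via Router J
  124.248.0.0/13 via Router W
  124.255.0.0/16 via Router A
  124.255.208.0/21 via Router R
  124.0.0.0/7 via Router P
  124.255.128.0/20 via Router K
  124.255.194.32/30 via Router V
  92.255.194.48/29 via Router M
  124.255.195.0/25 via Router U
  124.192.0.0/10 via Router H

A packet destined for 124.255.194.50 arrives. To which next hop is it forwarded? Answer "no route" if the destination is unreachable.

Routes whose prefix contains 124.255.194.50:
  124.0.0.0/7 (124.0.0.0 - 125.255.255.255) -> Router P
  124.192.0.0/10 (124.192.0.0 - 124.255.255.255) -> Router H
  124.248.0.0/13 (124.248.0.0 - 124.255.255.255) -> Router W
  124.255.0.0/16 (124.255.0.0 - 124.255.255.255) -> Router A
  124.255.192.0/19 (124.255.192.0 - 124.255.223.255) -> Router B
More-specific entries that do NOT match:
  124.255.194.32/30 (124.255.194.32 - 124.255.194.35) does not contain 124.255.194.50
  92.255.194.48/29 (92.255.194.48 - 92.255.194.55) does not contain 124.255.194.50
  124.255.194.128/25 (124.255.194.128 - 124.255.194.255) does not contain 124.255.194.50
  124.255.195.0/25 (124.255.195.0 - 124.255.195.127) does not contain 124.255.194.50
  124.255.64.0/21 (124.255.64.0 - 124.255.71.255) does not contain 124.255.194.50
  124.255.208.0/21 (124.255.208.0 - 124.255.215.255) does not contain 124.255.194.50
  124.255.128.0/20 (124.255.128.0 - 124.255.143.255) does not contain 124.255.194.50
Longest matching prefix is /19 -> next hop Router B.

Router B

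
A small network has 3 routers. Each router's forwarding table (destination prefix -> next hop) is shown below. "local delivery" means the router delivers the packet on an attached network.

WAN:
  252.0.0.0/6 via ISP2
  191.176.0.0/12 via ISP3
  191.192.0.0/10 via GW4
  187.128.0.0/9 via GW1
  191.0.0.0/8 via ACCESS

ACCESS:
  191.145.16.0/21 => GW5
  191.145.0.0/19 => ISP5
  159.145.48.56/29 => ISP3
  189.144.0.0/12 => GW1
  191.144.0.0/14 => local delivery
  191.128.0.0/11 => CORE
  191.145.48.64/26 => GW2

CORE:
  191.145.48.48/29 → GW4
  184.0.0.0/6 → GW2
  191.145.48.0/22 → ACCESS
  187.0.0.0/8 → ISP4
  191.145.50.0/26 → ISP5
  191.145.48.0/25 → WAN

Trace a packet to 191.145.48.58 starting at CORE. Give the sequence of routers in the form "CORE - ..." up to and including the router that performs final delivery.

CORE - WAN - ACCESS

At CORE: longest match for 191.145.48.58 is 191.145.48.0/25 -> WAN
At WAN: longest match for 191.145.48.58 is 191.0.0.0/8 -> ACCESS
At ACCESS: longest match for 191.145.48.58 is 191.144.0.0/14 -> local delivery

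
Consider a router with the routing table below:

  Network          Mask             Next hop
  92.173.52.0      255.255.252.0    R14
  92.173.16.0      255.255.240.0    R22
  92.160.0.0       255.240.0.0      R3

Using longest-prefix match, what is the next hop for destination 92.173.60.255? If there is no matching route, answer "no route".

R3

Routes whose prefix contains 92.173.60.255:
  92.160.0.0/12 (92.160.0.0 - 92.175.255.255) -> R3
More-specific entries that do NOT match:
  92.173.52.0/22 (92.173.52.0 - 92.173.55.255) does not contain 92.173.60.255
  92.173.16.0/20 (92.173.16.0 - 92.173.31.255) does not contain 92.173.60.255
Longest matching prefix is /12 -> next hop R3.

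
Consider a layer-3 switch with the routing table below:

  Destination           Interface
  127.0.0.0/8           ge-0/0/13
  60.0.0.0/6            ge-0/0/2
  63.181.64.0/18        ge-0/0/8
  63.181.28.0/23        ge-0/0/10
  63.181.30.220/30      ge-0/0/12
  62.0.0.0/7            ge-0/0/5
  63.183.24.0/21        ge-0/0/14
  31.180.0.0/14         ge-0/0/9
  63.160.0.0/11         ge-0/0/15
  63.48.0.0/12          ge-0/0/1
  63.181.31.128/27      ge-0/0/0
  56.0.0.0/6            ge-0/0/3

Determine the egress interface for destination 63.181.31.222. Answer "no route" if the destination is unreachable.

Routes whose prefix contains 63.181.31.222:
  60.0.0.0/6 (60.0.0.0 - 63.255.255.255) -> ge-0/0/2
  62.0.0.0/7 (62.0.0.0 - 63.255.255.255) -> ge-0/0/5
  63.160.0.0/11 (63.160.0.0 - 63.191.255.255) -> ge-0/0/15
More-specific entries that do NOT match:
  63.181.30.220/30 (63.181.30.220 - 63.181.30.223) does not contain 63.181.31.222
  63.181.31.128/27 (63.181.31.128 - 63.181.31.159) does not contain 63.181.31.222
  63.181.28.0/23 (63.181.28.0 - 63.181.29.255) does not contain 63.181.31.222
  63.183.24.0/21 (63.183.24.0 - 63.183.31.255) does not contain 63.181.31.222
  63.181.64.0/18 (63.181.64.0 - 63.181.127.255) does not contain 63.181.31.222
  31.180.0.0/14 (31.180.0.0 - 31.183.255.255) does not contain 63.181.31.222
  63.48.0.0/12 (63.48.0.0 - 63.63.255.255) does not contain 63.181.31.222
Longest matching prefix is /11 -> interface ge-0/0/15.

ge-0/0/15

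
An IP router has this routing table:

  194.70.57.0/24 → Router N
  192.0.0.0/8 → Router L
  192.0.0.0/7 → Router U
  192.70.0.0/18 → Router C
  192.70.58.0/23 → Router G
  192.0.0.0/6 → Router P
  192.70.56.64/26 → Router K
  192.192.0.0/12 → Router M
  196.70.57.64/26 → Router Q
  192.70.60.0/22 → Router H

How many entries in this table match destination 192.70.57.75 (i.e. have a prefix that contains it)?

4

Prefixes containing 192.70.57.75:
  192.0.0.0/6 (192.0.0.0 - 195.255.255.255)
  192.0.0.0/7 (192.0.0.0 - 193.255.255.255)
  192.0.0.0/8 (192.0.0.0 - 192.255.255.255)
  192.70.0.0/18 (192.70.0.0 - 192.70.63.255)
Total matching entries: 4.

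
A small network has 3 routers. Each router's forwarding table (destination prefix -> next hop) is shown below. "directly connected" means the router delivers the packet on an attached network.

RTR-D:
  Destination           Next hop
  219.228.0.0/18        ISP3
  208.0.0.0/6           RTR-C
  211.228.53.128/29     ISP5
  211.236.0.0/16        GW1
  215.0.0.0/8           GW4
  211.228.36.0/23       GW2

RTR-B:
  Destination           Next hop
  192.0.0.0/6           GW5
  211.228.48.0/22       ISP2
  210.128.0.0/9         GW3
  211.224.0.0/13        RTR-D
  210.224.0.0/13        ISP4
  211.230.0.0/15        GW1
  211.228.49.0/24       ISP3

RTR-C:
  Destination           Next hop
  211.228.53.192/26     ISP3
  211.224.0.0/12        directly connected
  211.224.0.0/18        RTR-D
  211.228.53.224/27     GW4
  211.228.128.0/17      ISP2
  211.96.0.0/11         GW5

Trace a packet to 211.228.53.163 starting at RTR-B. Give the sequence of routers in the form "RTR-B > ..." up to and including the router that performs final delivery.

At RTR-B: longest match for 211.228.53.163 is 211.224.0.0/13 -> RTR-D
At RTR-D: longest match for 211.228.53.163 is 208.0.0.0/6 -> RTR-C
At RTR-C: longest match for 211.228.53.163 is 211.224.0.0/12 -> directly connected

RTR-B > RTR-D > RTR-C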